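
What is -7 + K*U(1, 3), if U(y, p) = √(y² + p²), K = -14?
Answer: -7 - 14*√10 ≈ -51.272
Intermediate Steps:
U(y, p) = √(p² + y²)
-7 + K*U(1, 3) = -7 - 14*√(3² + 1²) = -7 - 14*√(9 + 1) = -7 - 14*√10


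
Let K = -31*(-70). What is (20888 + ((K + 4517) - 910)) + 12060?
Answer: 38725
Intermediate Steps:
K = 2170
(20888 + ((K + 4517) - 910)) + 12060 = (20888 + ((2170 + 4517) - 910)) + 12060 = (20888 + (6687 - 910)) + 12060 = (20888 + 5777) + 12060 = 26665 + 12060 = 38725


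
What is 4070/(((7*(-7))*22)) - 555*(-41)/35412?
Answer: -1812075/578396 ≈ -3.1329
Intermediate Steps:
4070/(((7*(-7))*22)) - 555*(-41)/35412 = 4070/((-49*22)) + 22755*(1/35412) = 4070/(-1078) + 7585/11804 = 4070*(-1/1078) + 7585/11804 = -185/49 + 7585/11804 = -1812075/578396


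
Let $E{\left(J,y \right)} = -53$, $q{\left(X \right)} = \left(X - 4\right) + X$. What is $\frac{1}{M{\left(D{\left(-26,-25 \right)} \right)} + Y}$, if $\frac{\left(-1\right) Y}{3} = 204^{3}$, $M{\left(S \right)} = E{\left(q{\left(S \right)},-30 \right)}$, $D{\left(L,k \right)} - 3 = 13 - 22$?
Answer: $- \frac{1}{25469045} \approx -3.9263 \cdot 10^{-8}$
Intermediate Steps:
$q{\left(X \right)} = -4 + 2 X$ ($q{\left(X \right)} = \left(-4 + X\right) + X = -4 + 2 X$)
$D{\left(L,k \right)} = -6$ ($D{\left(L,k \right)} = 3 + \left(13 - 22\right) = 3 - 9 = -6$)
$M{\left(S \right)} = -53$
$Y = -25468992$ ($Y = - 3 \cdot 204^{3} = \left(-3\right) 8489664 = -25468992$)
$\frac{1}{M{\left(D{\left(-26,-25 \right)} \right)} + Y} = \frac{1}{-53 - 25468992} = \frac{1}{-25469045} = - \frac{1}{25469045}$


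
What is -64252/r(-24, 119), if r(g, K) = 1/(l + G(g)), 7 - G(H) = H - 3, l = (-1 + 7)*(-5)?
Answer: -257008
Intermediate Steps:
l = -30 (l = 6*(-5) = -30)
G(H) = 10 - H (G(H) = 7 - (H - 3) = 7 - (-3 + H) = 7 + (3 - H) = 10 - H)
r(g, K) = 1/(-20 - g) (r(g, K) = 1/(-30 + (10 - g)) = 1/(-20 - g))
-64252/r(-24, 119) = -64252/((-1/(20 - 24))) = -64252/((-1/(-4))) = -64252/((-1*(-1/4))) = -64252/1/4 = -64252*4 = -257008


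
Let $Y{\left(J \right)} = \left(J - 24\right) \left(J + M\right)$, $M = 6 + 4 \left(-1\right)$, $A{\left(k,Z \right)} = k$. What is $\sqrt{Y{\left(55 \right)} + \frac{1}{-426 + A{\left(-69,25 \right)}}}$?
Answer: $\frac{2 \sqrt{12026630}}{165} \approx 42.036$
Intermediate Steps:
$M = 2$ ($M = 6 - 4 = 2$)
$Y{\left(J \right)} = \left(-24 + J\right) \left(2 + J\right)$ ($Y{\left(J \right)} = \left(J - 24\right) \left(J + 2\right) = \left(-24 + J\right) \left(2 + J\right)$)
$\sqrt{Y{\left(55 \right)} + \frac{1}{-426 + A{\left(-69,25 \right)}}} = \sqrt{\left(-48 + 55^{2} - 1210\right) + \frac{1}{-426 - 69}} = \sqrt{\left(-48 + 3025 - 1210\right) + \frac{1}{-495}} = \sqrt{1767 - \frac{1}{495}} = \sqrt{\frac{874664}{495}} = \frac{2 \sqrt{12026630}}{165}$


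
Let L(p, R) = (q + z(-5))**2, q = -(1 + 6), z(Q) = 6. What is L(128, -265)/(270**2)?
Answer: 1/72900 ≈ 1.3717e-5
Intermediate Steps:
q = -7 (q = -1*7 = -7)
L(p, R) = 1 (L(p, R) = (-7 + 6)**2 = (-1)**2 = 1)
L(128, -265)/(270**2) = 1/270**2 = 1/72900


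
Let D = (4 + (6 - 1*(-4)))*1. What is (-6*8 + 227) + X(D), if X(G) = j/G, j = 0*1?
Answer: 179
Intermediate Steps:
D = 14 (D = (4 + (6 + 4))*1 = (4 + 10)*1 = 14*1 = 14)
j = 0
X(G) = 0 (X(G) = 0/G = 0)
(-6*8 + 227) + X(D) = (-6*8 + 227) + 0 = (-48 + 227) + 0 = 179 + 0 = 179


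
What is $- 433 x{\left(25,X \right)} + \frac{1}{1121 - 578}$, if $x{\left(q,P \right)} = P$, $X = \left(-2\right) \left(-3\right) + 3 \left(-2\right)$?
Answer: $\frac{1}{543} \approx 0.0018416$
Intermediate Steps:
$X = 0$ ($X = 6 - 6 = 0$)
$- 433 x{\left(25,X \right)} + \frac{1}{1121 - 578} = \left(-433\right) 0 + \frac{1}{1121 - 578} = 0 + \frac{1}{543} = \frac{1}{543}$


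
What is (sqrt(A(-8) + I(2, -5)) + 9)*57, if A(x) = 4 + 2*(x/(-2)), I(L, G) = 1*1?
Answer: 513 + 57*sqrt(13) ≈ 718.52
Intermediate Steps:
I(L, G) = 1
A(x) = 4 - x (A(x) = 4 + 2*(x*(-1/2)) = 4 + 2*(-x/2) = 4 - x)
(sqrt(A(-8) + I(2, -5)) + 9)*57 = (sqrt((4 - 1*(-8)) + 1) + 9)*57 = (sqrt((4 + 8) + 1) + 9)*57 = (sqrt(12 + 1) + 9)*57 = (sqrt(13) + 9)*57 = (9 + sqrt(13))*57 = 513 + 57*sqrt(13)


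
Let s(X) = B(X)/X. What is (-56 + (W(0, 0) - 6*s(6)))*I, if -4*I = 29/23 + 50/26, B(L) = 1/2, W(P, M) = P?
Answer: 13447/299 ≈ 44.973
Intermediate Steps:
B(L) = 1/2
s(X) = 1/(2*X)
I = -238/299 (I = -(29/23 + 50/26)/4 = -(29*(1/23) + 50*(1/26))/4 = -(29/23 + 25/13)/4 = -1/4*952/299 = -238/299 ≈ -0.79599)
(-56 + (W(0, 0) - 6*s(6)))*I = (-56 + (0 - 3/6))*(-238/299) = (-56 + (0 - 6*1/12))*(-238/299) = (-56 + (0 - 1/2))*(-238/299) = (-56 - 1/2)*(-238/299) = -113/2*(-238/299) = 13447/299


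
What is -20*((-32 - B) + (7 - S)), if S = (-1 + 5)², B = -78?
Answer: -740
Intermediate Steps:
S = 16 (S = 4² = 16)
-20*((-32 - B) + (7 - S)) = -20*((-32 - 1*(-78)) + (7 - 1*16)) = -20*((-32 + 78) + (7 - 16)) = -20*(46 - 9) = -20*37 = -740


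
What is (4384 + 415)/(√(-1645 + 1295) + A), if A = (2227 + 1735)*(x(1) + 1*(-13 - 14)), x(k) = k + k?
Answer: -1358117/28031151 - 4799*I*√14/1962180570 ≈ -0.04845 - 9.1511e-6*I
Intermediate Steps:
x(k) = 2*k
A = -99050 (A = (2227 + 1735)*(2*1 + 1*(-13 - 14)) = 3962*(2 + 1*(-27)) = 3962*(2 - 27) = 3962*(-25) = -99050)
(4384 + 415)/(√(-1645 + 1295) + A) = (4384 + 415)/(√(-1645 + 1295) - 99050) = 4799/(√(-350) - 99050) = 4799/(5*I*√14 - 99050) = 4799/(-99050 + 5*I*√14)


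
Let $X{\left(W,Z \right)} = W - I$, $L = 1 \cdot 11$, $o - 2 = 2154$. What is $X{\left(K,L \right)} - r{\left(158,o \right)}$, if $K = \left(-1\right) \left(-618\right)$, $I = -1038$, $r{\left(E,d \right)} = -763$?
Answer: $2419$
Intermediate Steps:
$o = 2156$ ($o = 2 + 2154 = 2156$)
$L = 11$
$K = 618$
$X{\left(W,Z \right)} = 1038 + W$ ($X{\left(W,Z \right)} = W - -1038 = W + 1038 = 1038 + W$)
$X{\left(K,L \right)} - r{\left(158,o \right)} = \left(1038 + 618\right) - -763 = 1656 + 763 = 2419$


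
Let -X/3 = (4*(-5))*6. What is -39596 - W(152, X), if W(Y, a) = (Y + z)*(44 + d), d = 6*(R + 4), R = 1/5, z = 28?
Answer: -52052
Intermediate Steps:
R = 1/5 (R = 1*(1/5) = 1/5 ≈ 0.20000)
d = 126/5 (d = 6*(1/5 + 4) = 6*(21/5) = 126/5 ≈ 25.200)
X = 360 (X = -3*4*(-5)*6 = -(-60)*6 = -3*(-120) = 360)
W(Y, a) = 9688/5 + 346*Y/5 (W(Y, a) = (Y + 28)*(44 + 126/5) = (28 + Y)*(346/5) = 9688/5 + 346*Y/5)
-39596 - W(152, X) = -39596 - (9688/5 + (346/5)*152) = -39596 - (9688/5 + 52592/5) = -39596 - 1*12456 = -39596 - 12456 = -52052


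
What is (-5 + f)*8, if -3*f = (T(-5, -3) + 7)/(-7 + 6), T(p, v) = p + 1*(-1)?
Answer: -112/3 ≈ -37.333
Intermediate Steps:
T(p, v) = -1 + p (T(p, v) = p - 1 = -1 + p)
f = 1/3 (f = -((-1 - 5) + 7)/(3*(-7 + 6)) = -(-6 + 7)/(3*(-1)) = -(-1)/3 = -1/3*(-1) = 1/3 ≈ 0.33333)
(-5 + f)*8 = (-5 + 1/3)*8 = -14/3*8 = -112/3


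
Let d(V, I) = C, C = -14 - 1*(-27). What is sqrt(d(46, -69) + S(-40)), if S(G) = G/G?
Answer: sqrt(14) ≈ 3.7417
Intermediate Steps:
C = 13 (C = -14 + 27 = 13)
S(G) = 1
d(V, I) = 13
sqrt(d(46, -69) + S(-40)) = sqrt(13 + 1) = sqrt(14)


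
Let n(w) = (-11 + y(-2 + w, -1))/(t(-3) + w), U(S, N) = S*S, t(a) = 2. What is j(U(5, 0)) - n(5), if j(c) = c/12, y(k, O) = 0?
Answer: 307/84 ≈ 3.6548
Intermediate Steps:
U(S, N) = S²
n(w) = -11/(2 + w) (n(w) = (-11 + 0)/(2 + w) = -11/(2 + w))
j(c) = c/12 (j(c) = c*(1/12) = c/12)
j(U(5, 0)) - n(5) = (1/12)*5² - (-11)/(2 + 5) = (1/12)*25 - (-11)/7 = 25/12 - (-11)/7 = 25/12 - 1*(-11/7) = 25/12 + 11/7 = 307/84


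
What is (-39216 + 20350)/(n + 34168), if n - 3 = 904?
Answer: -18866/35075 ≈ -0.53788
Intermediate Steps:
n = 907 (n = 3 + 904 = 907)
(-39216 + 20350)/(n + 34168) = (-39216 + 20350)/(907 + 34168) = -18866/35075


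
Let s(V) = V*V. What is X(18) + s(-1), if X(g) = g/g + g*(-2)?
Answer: -34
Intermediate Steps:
s(V) = V²
X(g) = 1 - 2*g
X(18) + s(-1) = (1 - 2*18) + (-1)² = (1 - 36) + 1 = -35 + 1 = -34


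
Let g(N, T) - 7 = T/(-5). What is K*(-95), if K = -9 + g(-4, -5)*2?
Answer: -665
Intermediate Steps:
g(N, T) = 7 - T/5 (g(N, T) = 7 + T/(-5) = 7 + T*(-⅕) = 7 - T/5)
K = 7 (K = -9 + (7 - ⅕*(-5))*2 = -9 + (7 + 1)*2 = -9 + 8*2 = -9 + 16 = 7)
K*(-95) = 7*(-95) = -665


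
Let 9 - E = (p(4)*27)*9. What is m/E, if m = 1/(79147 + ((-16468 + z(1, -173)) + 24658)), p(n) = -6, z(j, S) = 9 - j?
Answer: 1/128135115 ≈ 7.8043e-9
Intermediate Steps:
E = 1467 (E = 9 - (-6*27)*9 = 9 - (-162)*9 = 9 - 1*(-1458) = 9 + 1458 = 1467)
m = 1/87345 (m = 1/(79147 + ((-16468 + (9 - 1*1)) + 24658)) = 1/(79147 + ((-16468 + (9 - 1)) + 24658)) = 1/(79147 + ((-16468 + 8) + 24658)) = 1/(79147 + (-16460 + 24658)) = 1/(79147 + 8198) = 1/87345 ≈ 1.1449e-5)
m/E = (1/87345)/1467 = (1/87345)*(1/1467) = 1/128135115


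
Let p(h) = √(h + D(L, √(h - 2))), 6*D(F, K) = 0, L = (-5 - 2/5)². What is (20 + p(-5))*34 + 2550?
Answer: 3230 + 34*I*√5 ≈ 3230.0 + 76.026*I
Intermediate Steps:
L = 729/25 (L = (-5 - 2*⅕)² = (-5 - ⅖)² = (-27/5)² = 729/25 ≈ 29.160)
D(F, K) = 0 (D(F, K) = (⅙)*0 = 0)
p(h) = √h (p(h) = √(h + 0) = √h)
(20 + p(-5))*34 + 2550 = (20 + √(-5))*34 + 2550 = (20 + I*√5)*34 + 2550 = (680 + 34*I*√5) + 2550 = 3230 + 34*I*√5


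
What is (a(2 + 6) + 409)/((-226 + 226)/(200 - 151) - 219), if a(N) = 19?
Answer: -428/219 ≈ -1.9543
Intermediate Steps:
(a(2 + 6) + 409)/((-226 + 226)/(200 - 151) - 219) = (19 + 409)/((-226 + 226)/(200 - 151) - 219) = 428/(0/49 - 219) = 428/(0*(1/49) - 219) = 428/(0 - 219) = 428/(-219) = 428*(-1/219) = -428/219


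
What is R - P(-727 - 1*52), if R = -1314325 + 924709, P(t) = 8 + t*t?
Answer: -996465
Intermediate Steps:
P(t) = 8 + t²
R = -389616
R - P(-727 - 1*52) = -389616 - (8 + (-727 - 1*52)²) = -389616 - (8 + (-727 - 52)²) = -389616 - (8 + (-779)²) = -389616 - (8 + 606841) = -389616 - 1*606849 = -389616 - 606849 = -996465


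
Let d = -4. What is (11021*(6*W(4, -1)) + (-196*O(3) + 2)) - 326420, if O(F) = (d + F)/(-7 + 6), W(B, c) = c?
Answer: -392740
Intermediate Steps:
O(F) = 4 - F (O(F) = (-4 + F)/(-7 + 6) = (-4 + F)/(-1) = (-4 + F)*(-1) = 4 - F)
(11021*(6*W(4, -1)) + (-196*O(3) + 2)) - 326420 = (11021*(6*(-1)) + (-196*(4 - 1*3) + 2)) - 326420 = (11021*(-6) + (-196*(4 - 3) + 2)) - 326420 = (-66126 + (-196*1 + 2)) - 326420 = (-66126 + (-196 + 2)) - 326420 = (-66126 - 194) - 326420 = -66320 - 326420 = -392740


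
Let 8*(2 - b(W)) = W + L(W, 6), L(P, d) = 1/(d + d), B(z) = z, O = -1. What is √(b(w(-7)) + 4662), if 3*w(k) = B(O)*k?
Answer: √2686290/24 ≈ 68.291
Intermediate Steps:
L(P, d) = 1/(2*d)
w(k) = -k/3 (w(k) = (-k)/3 = -k/3)
b(W) = 191/96 - W/8 (b(W) = 2 - (W + (½)/6)/8 = 2 - (W + (½)*(⅙))/8 = 2 - (W + 1/12)/8 = 2 - (1/12 + W)/8 = 2 + (-1/96 - W/8) = 191/96 - W/8)
√(b(w(-7)) + 4662) = √((191/96 - (-1)*(-7)/24) + 4662) = √((191/96 - ⅛*7/3) + 4662) = √((191/96 - 7/24) + 4662) = √(163/96 + 4662) = √(447715/96) = √2686290/24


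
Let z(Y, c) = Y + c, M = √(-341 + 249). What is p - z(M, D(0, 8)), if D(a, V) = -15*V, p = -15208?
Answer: -15088 - 2*I*√23 ≈ -15088.0 - 9.5917*I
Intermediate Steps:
M = 2*I*√23 (M = √(-92) = 2*I*√23 ≈ 9.5917*I)
p - z(M, D(0, 8)) = -15208 - (2*I*√23 - 15*8) = -15208 - (2*I*√23 - 120) = -15208 - (-120 + 2*I*√23) = -15208 + (120 - 2*I*√23) = -15088 - 2*I*√23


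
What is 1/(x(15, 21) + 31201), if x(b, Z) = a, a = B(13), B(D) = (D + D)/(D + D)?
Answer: 1/31202 ≈ 3.2049e-5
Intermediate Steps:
B(D) = 1 (B(D) = (2*D)/((2*D)) = (2*D)*(1/(2*D)) = 1)
a = 1
x(b, Z) = 1
1/(x(15, 21) + 31201) = 1/(1 + 31201) = 1/31202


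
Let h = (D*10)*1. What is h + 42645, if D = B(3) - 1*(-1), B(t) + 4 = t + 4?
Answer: 42685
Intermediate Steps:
B(t) = t (B(t) = -4 + (t + 4) = -4 + (4 + t) = t)
D = 4 (D = 3 - 1*(-1) = 3 + 1 = 4)
h = 40 (h = (4*10)*1 = 40*1 = 40)
h + 42645 = 40 + 42645 = 42685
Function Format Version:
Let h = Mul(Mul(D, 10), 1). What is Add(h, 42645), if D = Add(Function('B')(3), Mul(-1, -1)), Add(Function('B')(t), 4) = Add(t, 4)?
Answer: 42685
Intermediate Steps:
Function('B')(t) = t (Function('B')(t) = Add(-4, Add(t, 4)) = Add(-4, Add(4, t)) = t)
D = 4 (D = Add(3, Mul(-1, -1)) = Add(3, 1) = 4)
h = 40 (h = Mul(Mul(4, 10), 1) = Mul(40, 1) = 40)
Add(h, 42645) = Add(40, 42645) = 42685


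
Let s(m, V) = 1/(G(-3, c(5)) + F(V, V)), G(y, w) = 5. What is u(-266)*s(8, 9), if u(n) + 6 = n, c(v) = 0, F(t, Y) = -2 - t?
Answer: 136/3 ≈ 45.333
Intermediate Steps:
s(m, V) = 1/(3 - V) (s(m, V) = 1/(5 + (-2 - V)) = 1/(3 - V))
u(n) = -6 + n
u(-266)*s(8, 9) = (-6 - 266)*(-1/(-3 + 9)) = -(-272)/6 = -272*(-1/6) = 136/3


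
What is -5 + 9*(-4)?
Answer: -41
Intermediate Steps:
-5 + 9*(-4) = -5 - 36 = -41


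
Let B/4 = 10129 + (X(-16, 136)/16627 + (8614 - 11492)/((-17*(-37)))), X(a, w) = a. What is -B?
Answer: -423540395348/10458383 ≈ -40498.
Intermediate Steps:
B = 423540395348/10458383 (B = 4*(10129 + (-16/16627 + (8614 - 11492)/((-17*(-37))))) = 4*(10129 + (-16*1/16627 - 2878/629)) = 4*(10129 + (-16/16627 - 2878*1/629)) = 4*(10129 + (-16/16627 - 2878/629)) = 4*(10129 - 47862570/10458383) = 4*(105885098837/10458383) = 423540395348/10458383 ≈ 40498.)
-B = -1*423540395348/10458383 = -423540395348/10458383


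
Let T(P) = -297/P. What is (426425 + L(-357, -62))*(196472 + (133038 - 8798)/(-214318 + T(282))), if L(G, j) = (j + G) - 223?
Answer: 1685296573983845336/20145991 ≈ 8.3654e+10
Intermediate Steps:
L(G, j) = -223 + G + j (L(G, j) = (G + j) - 223 = -223 + G + j)
(426425 + L(-357, -62))*(196472 + (133038 - 8798)/(-214318 + T(282))) = (426425 + (-223 - 357 - 62))*(196472 + (133038 - 8798)/(-214318 - 297/282)) = (426425 - 642)*(196472 + 124240/(-214318 - 297*1/282)) = 425783*(196472 + 124240/(-214318 - 99/94)) = 425783*(196472 + 124240/(-20145991/94)) = 425783*(196472 + 124240*(-94/20145991)) = 425783*(196472 - 11678560/20145991) = 425783*(3958111465192/20145991) = 1685296573983845336/20145991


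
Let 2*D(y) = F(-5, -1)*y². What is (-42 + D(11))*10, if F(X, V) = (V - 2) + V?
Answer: -2840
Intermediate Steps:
F(X, V) = -2 + 2*V (F(X, V) = (-2 + V) + V = -2 + 2*V)
D(y) = -2*y² (D(y) = ((-2 + 2*(-1))*y²)/2 = ((-2 - 2)*y²)/2 = (-4*y²)/2 = -2*y²)
(-42 + D(11))*10 = (-42 - 2*11²)*10 = (-42 - 2*121)*10 = (-42 - 242)*10 = -284*10 = -2840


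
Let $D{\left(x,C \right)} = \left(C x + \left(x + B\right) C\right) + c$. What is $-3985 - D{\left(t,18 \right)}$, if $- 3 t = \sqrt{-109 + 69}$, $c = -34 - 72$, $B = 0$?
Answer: $-3879 + 24 i \sqrt{10} \approx -3879.0 + 75.895 i$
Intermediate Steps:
$c = -106$ ($c = -34 - 72 = -106$)
$t = - \frac{2 i \sqrt{10}}{3}$ ($t = - \frac{\sqrt{-109 + 69}}{3} = - \frac{\sqrt{-40}}{3} = - \frac{2 i \sqrt{10}}{3} \approx - 2.1082 i$)
$D{\left(x,C \right)} = -106 + 2 C x$ ($D{\left(x,C \right)} = \left(C x + \left(x + 0\right) C\right) - 106 = \left(C x + x C\right) - 106 = \left(C x + C x\right) - 106 = 2 C x - 106 = -106 + 2 C x$)
$-3985 - D{\left(t,18 \right)} = -3985 - \left(-106 + 2 \cdot 18 \left(- \frac{2 i \sqrt{10}}{3}\right)\right) = -3985 - \left(-106 - 24 i \sqrt{10}\right) = -3985 + \left(106 + 24 i \sqrt{10}\right) = -3879 + 24 i \sqrt{10}$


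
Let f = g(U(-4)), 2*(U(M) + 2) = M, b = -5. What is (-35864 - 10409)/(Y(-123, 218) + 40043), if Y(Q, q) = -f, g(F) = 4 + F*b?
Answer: -46273/40019 ≈ -1.1563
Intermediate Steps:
U(M) = -2 + M/2
g(F) = 4 - 5*F (g(F) = 4 + F*(-5) = 4 - 5*F)
f = 24 (f = 4 - 5*(-2 + (½)*(-4)) = 4 - 5*(-2 - 2) = 4 - 5*(-4) = 4 + 20 = 24)
Y(Q, q) = -24 (Y(Q, q) = -1*24 = -24)
(-35864 - 10409)/(Y(-123, 218) + 40043) = (-35864 - 10409)/(-24 + 40043) = -46273/40019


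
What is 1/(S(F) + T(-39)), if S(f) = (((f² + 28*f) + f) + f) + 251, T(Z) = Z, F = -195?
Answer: 1/32387 ≈ 3.0877e-5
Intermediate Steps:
S(f) = 251 + f² + 30*f (S(f) = ((f² + 29*f) + f) + 251 = (f² + 30*f) + 251 = 251 + f² + 30*f)
1/(S(F) + T(-39)) = 1/((251 + (-195)² + 30*(-195)) - 39) = 1/((251 + 38025 - 5850) - 39) = 1/(32426 - 39) = 1/32387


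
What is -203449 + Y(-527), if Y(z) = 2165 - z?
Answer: -200757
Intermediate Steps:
-203449 + Y(-527) = -203449 + (2165 - 1*(-527)) = -203449 + (2165 + 527) = -203449 + 2692 = -200757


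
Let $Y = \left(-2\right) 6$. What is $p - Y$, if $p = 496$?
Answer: $508$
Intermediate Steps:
$Y = -12$
$p - Y = 496 - -12 = 496 + 12 = 508$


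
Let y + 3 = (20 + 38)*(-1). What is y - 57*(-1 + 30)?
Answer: -1714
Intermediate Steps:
y = -61 (y = -3 + (20 + 38)*(-1) = -3 + 58*(-1) = -3 - 58 = -61)
y - 57*(-1 + 30) = -61 - 57*(-1 + 30) = -61 - 57*29 = -61 - 1653 = -1714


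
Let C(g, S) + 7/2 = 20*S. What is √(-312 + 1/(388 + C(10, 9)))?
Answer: I*√397685734/1129 ≈ 17.663*I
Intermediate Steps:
C(g, S) = -7/2 + 20*S
√(-312 + 1/(388 + C(10, 9))) = √(-312 + 1/(388 + (-7/2 + 20*9))) = √(-312 + 1/(388 + (-7/2 + 180))) = √(-312 + 1/(388 + 353/2)) = √(-312 + 1/(1129/2)) = √(-312 + 2/1129) = √(-352246/1129) = I*√397685734/1129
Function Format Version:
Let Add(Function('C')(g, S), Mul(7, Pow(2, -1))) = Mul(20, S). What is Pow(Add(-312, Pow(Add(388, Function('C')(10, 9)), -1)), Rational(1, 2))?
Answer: Mul(Rational(1, 1129), I, Pow(397685734, Rational(1, 2))) ≈ Mul(17.663, I)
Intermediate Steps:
Function('C')(g, S) = Add(Rational(-7, 2), Mul(20, S))
Pow(Add(-312, Pow(Add(388, Function('C')(10, 9)), -1)), Rational(1, 2)) = Pow(Add(-312, Pow(Add(388, Add(Rational(-7, 2), Mul(20, 9))), -1)), Rational(1, 2)) = Pow(Add(-312, Pow(Add(388, Add(Rational(-7, 2), 180)), -1)), Rational(1, 2)) = Pow(Add(-312, Pow(Add(388, Rational(353, 2)), -1)), Rational(1, 2)) = Pow(Add(-312, Pow(Rational(1129, 2), -1)), Rational(1, 2)) = Pow(Add(-312, Rational(2, 1129)), Rational(1, 2)) = Pow(Rational(-352246, 1129), Rational(1, 2)) = Mul(Rational(1, 1129), I, Pow(397685734, Rational(1, 2)))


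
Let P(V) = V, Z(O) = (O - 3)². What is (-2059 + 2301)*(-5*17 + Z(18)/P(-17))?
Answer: -404140/17 ≈ -23773.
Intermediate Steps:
Z(O) = (-3 + O)²
(-2059 + 2301)*(-5*17 + Z(18)/P(-17)) = (-2059 + 2301)*(-5*17 + (-3 + 18)²/(-17)) = 242*(-85 + 15²*(-1/17)) = 242*(-85 + 225*(-1/17)) = 242*(-85 - 225/17) = 242*(-1670/17) = -404140/17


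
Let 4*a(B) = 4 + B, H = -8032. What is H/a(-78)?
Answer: 16064/37 ≈ 434.16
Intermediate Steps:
a(B) = 1 + B/4 (a(B) = (4 + B)/4 = 1 + B/4)
H/a(-78) = -8032/(1 + (¼)*(-78)) = -8032/(1 - 39/2) = -8032/(-37/2) = -8032*(-2/37) = 16064/37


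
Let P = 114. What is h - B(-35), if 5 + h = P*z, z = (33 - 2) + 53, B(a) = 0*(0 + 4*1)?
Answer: 9571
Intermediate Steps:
B(a) = 0 (B(a) = 0*(0 + 4) = 0*4 = 0)
z = 84 (z = 31 + 53 = 84)
h = 9571 (h = -5 + 114*84 = -5 + 9576 = 9571)
h - B(-35) = 9571 - 1*0 = 9571 + 0 = 9571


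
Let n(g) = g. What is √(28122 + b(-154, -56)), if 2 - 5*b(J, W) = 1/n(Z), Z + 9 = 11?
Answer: 3*√312470/10 ≈ 167.70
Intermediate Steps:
Z = 2 (Z = -9 + 11 = 2)
b(J, W) = 3/10 (b(J, W) = ⅖ - ⅕/2 = ⅖ - ⅕*½ = ⅖ - ⅒ = 3/10)
√(28122 + b(-154, -56)) = √(28122 + 3/10) = √(281223/10) = 3*√312470/10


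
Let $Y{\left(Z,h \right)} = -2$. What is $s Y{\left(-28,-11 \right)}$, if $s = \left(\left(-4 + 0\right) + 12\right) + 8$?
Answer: $-32$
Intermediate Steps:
$s = 16$ ($s = \left(-4 + 12\right) + 8 = 8 + 8 = 16$)
$s Y{\left(-28,-11 \right)} = 16 \left(-2\right) = -32$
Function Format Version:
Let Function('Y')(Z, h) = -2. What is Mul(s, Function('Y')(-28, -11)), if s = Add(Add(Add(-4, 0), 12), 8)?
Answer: -32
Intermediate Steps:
s = 16 (s = Add(Add(-4, 12), 8) = Add(8, 8) = 16)
Mul(s, Function('Y')(-28, -11)) = Mul(16, -2) = -32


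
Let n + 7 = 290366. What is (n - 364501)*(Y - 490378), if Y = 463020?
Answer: 2028376836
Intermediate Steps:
n = 290359 (n = -7 + 290366 = 290359)
(n - 364501)*(Y - 490378) = (290359 - 364501)*(463020 - 490378) = -74142*(-27358) = 2028376836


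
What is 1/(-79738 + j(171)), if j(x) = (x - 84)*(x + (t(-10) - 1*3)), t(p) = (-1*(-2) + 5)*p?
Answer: -1/71212 ≈ -1.4043e-5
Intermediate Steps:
t(p) = 7*p (t(p) = (2 + 5)*p = 7*p)
j(x) = (-84 + x)*(-73 + x) (j(x) = (x - 84)*(x + (7*(-10) - 1*3)) = (-84 + x)*(x + (-70 - 3)) = (-84 + x)*(x - 73) = (-84 + x)*(-73 + x))
1/(-79738 + j(171)) = 1/(-79738 + (6132 + 171² - 157*171)) = 1/(-79738 + (6132 + 29241 - 26847)) = 1/(-79738 + 8526) = 1/(-71212) = -1/71212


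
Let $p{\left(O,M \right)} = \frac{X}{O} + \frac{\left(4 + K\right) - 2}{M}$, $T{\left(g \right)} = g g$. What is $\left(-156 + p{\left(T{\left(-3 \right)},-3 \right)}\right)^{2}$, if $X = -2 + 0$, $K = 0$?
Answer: $\frac{1993744}{81} \approx 24614.0$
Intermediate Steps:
$X = -2$
$T{\left(g \right)} = g^{2}$
$p{\left(O,M \right)} = - \frac{2}{O} + \frac{2}{M}$ ($p{\left(O,M \right)} = - \frac{2}{O} + \frac{\left(4 + 0\right) - 2}{M} = - \frac{2}{O} + \frac{4 - 2}{M} = - \frac{2}{O} + \frac{2}{M}$)
$\left(-156 + p{\left(T{\left(-3 \right)},-3 \right)}\right)^{2} = \left(-156 + \left(- \frac{2}{\left(-3\right)^{2}} + \frac{2}{-3}\right)\right)^{2} = \left(-156 - \left(\frac{2}{3} + \frac{2}{9}\right)\right)^{2} = \left(-156 - \frac{8}{9}\right)^{2} = \left(- \frac{1412}{9}\right)^{2} = \frac{1993744}{81}$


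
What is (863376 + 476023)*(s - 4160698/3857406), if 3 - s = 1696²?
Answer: -7430648743175844512/1928703 ≈ -3.8527e+12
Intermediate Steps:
s = -2876413 (s = 3 - 1*1696² = 3 - 1*2876416 = 3 - 2876416 = -2876413)
(863376 + 476023)*(s - 4160698/3857406) = (863376 + 476023)*(-2876413 - 4160698/3857406) = 1339399*(-2876413 - 4160698*1/3857406) = 1339399*(-2876413 - 2080349/1928703) = 1339399*(-5547748462688/1928703) = -7430648743175844512/1928703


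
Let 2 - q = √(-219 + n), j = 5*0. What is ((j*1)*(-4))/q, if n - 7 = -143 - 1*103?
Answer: 0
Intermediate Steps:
n = -239 (n = 7 + (-143 - 1*103) = 7 + (-143 - 103) = 7 - 246 = -239)
j = 0
q = 2 - I*√458 (q = 2 - √(-219 - 239) = 2 - √(-458) = 2 - I*√458 ≈ 2.0 - 21.401*I)
((j*1)*(-4))/q = ((0*1)*(-4))/(2 - I*√458) = (0*(-4))/(2 - I*√458) = 0/(2 - I*√458) = 0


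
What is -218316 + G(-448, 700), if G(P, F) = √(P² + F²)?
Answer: -218316 + 28*√881 ≈ -2.1749e+5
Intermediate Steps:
G(P, F) = √(F² + P²)
-218316 + G(-448, 700) = -218316 + √(700² + (-448)²) = -218316 + √(490000 + 200704) = -218316 + √690704 = -218316 + 28*√881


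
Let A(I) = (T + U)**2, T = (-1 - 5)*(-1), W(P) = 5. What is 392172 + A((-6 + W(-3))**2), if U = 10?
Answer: 392428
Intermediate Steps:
T = 6 (T = -6*(-1) = 6)
A(I) = 256 (A(I) = (6 + 10)**2 = 16**2 = 256)
392172 + A((-6 + W(-3))**2) = 392172 + 256 = 392428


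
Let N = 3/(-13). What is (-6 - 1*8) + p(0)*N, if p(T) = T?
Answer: -14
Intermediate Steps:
N = -3/13 (N = 3*(-1/13) = -3/13 ≈ -0.23077)
(-6 - 1*8) + p(0)*N = (-6 - 1*8) + 0*(-3/13) = (-6 - 8) + 0 = -14 + 0 = -14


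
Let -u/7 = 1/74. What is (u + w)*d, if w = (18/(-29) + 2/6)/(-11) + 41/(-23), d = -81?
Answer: 81406755/542938 ≈ 149.94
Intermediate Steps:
w = -38662/22011 (w = (18*(-1/29) + 2*(1/6))*(-1/11) + 41*(-1/23) = (-18/29 + 1/3)*(-1/11) - 41/23 = -25/87*(-1/11) - 41/23 = 25/957 - 41/23 = -38662/22011 ≈ -1.7565)
u = -7/74 ≈ -0.094595
(u + w)*d = (-7/74 - 38662/22011)*(-81) = -3015065/1628814*(-81) = 81406755/542938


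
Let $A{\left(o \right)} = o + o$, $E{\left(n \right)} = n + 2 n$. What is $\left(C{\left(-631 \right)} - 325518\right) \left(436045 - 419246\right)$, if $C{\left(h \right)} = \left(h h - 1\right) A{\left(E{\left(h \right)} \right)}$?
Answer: $-25328848111122$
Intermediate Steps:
$E{\left(n \right)} = 3 n$
$A{\left(o \right)} = 2 o$
$C{\left(h \right)} = 6 h \left(-1 + h^{2}\right)$ ($C{\left(h \right)} = \left(h h - 1\right) 2 \cdot 3 h = \left(h^{2} - 1\right) 6 h = \left(-1 + h^{2}\right) 6 h = 6 h \left(-1 + h^{2}\right)$)
$\left(C{\left(-631 \right)} - 325518\right) \left(436045 - 419246\right) = \left(6 \left(-631\right) \left(-1 + \left(-631\right)^{2}\right) - 325518\right) \left(436045 - 419246\right) = \left(6 \left(-631\right) \left(-1 + 398161\right) - 325518\right) 16799 = \left(6 \left(-631\right) 398160 - 325518\right) 16799 = \left(-1507433760 - 325518\right) 16799 = \left(-1507759278\right) 16799 = -25328848111122$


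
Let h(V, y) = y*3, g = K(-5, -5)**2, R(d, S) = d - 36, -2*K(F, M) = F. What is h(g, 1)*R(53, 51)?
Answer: 51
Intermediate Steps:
K(F, M) = -F/2
R(d, S) = -36 + d
g = 25/4 (g = (-1/2*(-5))**2 = (5/2)**2 = 25/4 ≈ 6.2500)
h(V, y) = 3*y
h(g, 1)*R(53, 51) = (3*1)*(-36 + 53) = 3*17 = 51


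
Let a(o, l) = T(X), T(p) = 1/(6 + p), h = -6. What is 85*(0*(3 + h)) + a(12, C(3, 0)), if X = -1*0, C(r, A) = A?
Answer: 1/6 ≈ 0.16667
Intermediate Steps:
X = 0
a(o, l) = 1/6 (a(o, l) = 1/(6 + 0) = 1/6)
85*(0*(3 + h)) + a(12, C(3, 0)) = 85*(0*(3 - 6)) + 1/6 = 85*(0*(-3)) + 1/6 = 85*0 + 1/6 = 0 + 1/6 = 1/6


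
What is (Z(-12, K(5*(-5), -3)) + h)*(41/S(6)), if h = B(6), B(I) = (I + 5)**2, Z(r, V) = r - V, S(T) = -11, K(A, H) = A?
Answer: -5494/11 ≈ -499.45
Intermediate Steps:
B(I) = (5 + I)**2
h = 121 (h = (5 + 6)**2 = 11**2 = 121)
(Z(-12, K(5*(-5), -3)) + h)*(41/S(6)) = ((-12 - 5*(-5)) + 121)*(41/(-11)) = ((-12 - 1*(-25)) + 121)*(41*(-1/11)) = ((-12 + 25) + 121)*(-41/11) = (13 + 121)*(-41/11) = 134*(-41/11) = -5494/11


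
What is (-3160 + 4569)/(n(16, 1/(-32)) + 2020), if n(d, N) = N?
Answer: 45088/64639 ≈ 0.69754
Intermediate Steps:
(-3160 + 4569)/(n(16, 1/(-32)) + 2020) = (-3160 + 4569)/(1/(-32) + 2020) = 1409/(-1/32 + 2020) = 1409/(64639/32) = 1409*(32/64639) = 45088/64639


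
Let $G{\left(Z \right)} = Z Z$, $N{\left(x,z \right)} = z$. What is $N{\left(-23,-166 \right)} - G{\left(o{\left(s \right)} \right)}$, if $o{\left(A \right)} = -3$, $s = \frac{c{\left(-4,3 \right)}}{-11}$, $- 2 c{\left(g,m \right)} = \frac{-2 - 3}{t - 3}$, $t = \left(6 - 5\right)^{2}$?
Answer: $-175$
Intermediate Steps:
$t = 1$ ($t = 1^{2} = 1$)
$c{\left(g,m \right)} = - \frac{5}{4}$ ($c{\left(g,m \right)} = - \frac{\left(-2 - 3\right) \frac{1}{1 - 3}}{2} = - \frac{\left(-5\right) \frac{1}{-2}}{2} = - \frac{\left(-5\right) \left(- \frac{1}{2}\right)}{2} = \left(- \frac{1}{2}\right) \frac{5}{2} = - \frac{5}{4}$)
$s = \frac{5}{44}$ ($s = - \frac{5}{4 \left(-11\right)} = \left(- \frac{5}{4}\right) \left(- \frac{1}{11}\right) = \frac{5}{44} \approx 0.11364$)
$G{\left(Z \right)} = Z^{2}$
$N{\left(-23,-166 \right)} - G{\left(o{\left(s \right)} \right)} = -166 - \left(-3\right)^{2} = -166 - 9 = -175$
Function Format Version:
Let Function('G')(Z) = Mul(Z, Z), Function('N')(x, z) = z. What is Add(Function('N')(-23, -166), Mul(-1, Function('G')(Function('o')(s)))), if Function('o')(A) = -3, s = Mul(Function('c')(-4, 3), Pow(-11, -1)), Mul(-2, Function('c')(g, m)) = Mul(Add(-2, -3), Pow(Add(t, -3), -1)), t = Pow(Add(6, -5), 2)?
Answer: -175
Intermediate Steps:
t = 1 (t = Pow(1, 2) = 1)
Function('c')(g, m) = Rational(-5, 4) (Function('c')(g, m) = Mul(Rational(-1, 2), Mul(Add(-2, -3), Pow(Add(1, -3), -1))) = Mul(Rational(-1, 2), Mul(-5, Pow(-2, -1))) = Mul(Rational(-1, 2), Mul(-5, Rational(-1, 2))) = Mul(Rational(-1, 2), Rational(5, 2)) = Rational(-5, 4))
s = Rational(5, 44) (s = Mul(Rational(-5, 4), Pow(-11, -1)) = Mul(Rational(-5, 4), Rational(-1, 11)) = Rational(5, 44) ≈ 0.11364)
Function('G')(Z) = Pow(Z, 2)
Add(Function('N')(-23, -166), Mul(-1, Function('G')(Function('o')(s)))) = Add(-166, Mul(-1, Pow(-3, 2))) = Add(-166, Mul(-1, 9)) = Add(-166, -9) = -175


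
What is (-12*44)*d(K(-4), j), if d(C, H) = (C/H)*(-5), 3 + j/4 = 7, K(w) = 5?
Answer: 825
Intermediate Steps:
j = 16 (j = -12 + 4*7 = -12 + 28 = 16)
d(C, H) = -5*C/H
(-12*44)*d(K(-4), j) = (-12*44)*(-5*5/16) = -(-2640)*5/16 = -528*(-25/16) = 825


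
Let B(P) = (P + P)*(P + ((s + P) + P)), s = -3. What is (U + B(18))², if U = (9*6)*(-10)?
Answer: 1679616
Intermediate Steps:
B(P) = 2*P*(-3 + 3*P) (B(P) = (P + P)*(P + ((-3 + P) + P)) = (2*P)*(P + (-3 + 2*P)) = (2*P)*(-3 + 3*P) = 2*P*(-3 + 3*P))
U = -540 (U = 54*(-10) = -540)
(U + B(18))² = (-540 + 6*18*(-1 + 18))² = (-540 + 6*18*17)² = (-540 + 1836)² = 1296² = 1679616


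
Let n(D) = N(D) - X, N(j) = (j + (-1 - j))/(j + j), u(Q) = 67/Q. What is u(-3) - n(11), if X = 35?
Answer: 839/66 ≈ 12.712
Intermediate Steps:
N(j) = -1/(2*j)
n(D) = -35 - 1/(2*D) (n(D) = -1/(2*D) - 1*35 = -1/(2*D) - 35 = -35 - 1/(2*D))
u(-3) - n(11) = 67/(-3) - (-35 - ½/11) = 67*(-⅓) - (-35 - ½*1/11) = -67/3 - (-35 - 1/22) = -67/3 - 1*(-771/22) = -67/3 + 771/22 = 839/66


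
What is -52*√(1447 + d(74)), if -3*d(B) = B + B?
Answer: -52*√12579/3 ≈ -1944.0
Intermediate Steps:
d(B) = -2*B/3 (d(B) = -(B + B)/3 = -2*B/3)
-52*√(1447 + d(74)) = -52*√(1447 - ⅔*74) = -52*√(1447 - 148/3) = -52*√12579/3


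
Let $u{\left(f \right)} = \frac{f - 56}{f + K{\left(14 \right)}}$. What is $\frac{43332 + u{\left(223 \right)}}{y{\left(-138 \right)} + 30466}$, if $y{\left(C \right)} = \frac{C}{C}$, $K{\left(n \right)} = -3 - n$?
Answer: $\frac{8926559}{6276202} \approx 1.4223$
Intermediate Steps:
$y{\left(C \right)} = 1$
$u{\left(f \right)} = \frac{-56 + f}{-17 + f}$ ($u{\left(f \right)} = \frac{f - 56}{f - 17} = \frac{-56 + f}{f - 17} = \frac{-56 + f}{-17 + f}$)
$\frac{43332 + u{\left(223 \right)}}{y{\left(-138 \right)} + 30466} = \frac{43332 + \frac{-56 + 223}{-17 + 223}}{1 + 30466} = \frac{43332 + \frac{1}{206} \cdot 167}{30467} = \left(43332 + \frac{1}{206} \cdot 167\right) \frac{1}{30467} = \left(43332 + \frac{167}{206}\right) \frac{1}{30467} = \frac{8926559}{206} \cdot \frac{1}{30467} = \frac{8926559}{6276202}$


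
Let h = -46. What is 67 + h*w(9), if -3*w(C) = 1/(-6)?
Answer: 580/9 ≈ 64.444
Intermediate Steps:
w(C) = 1/18 (w(C) = -1/3/(-6) = -1/3*(-1/6) = 1/18)
67 + h*w(9) = 67 - 46*1/18 = 67 - 23/9 = 580/9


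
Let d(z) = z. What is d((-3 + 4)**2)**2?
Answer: 1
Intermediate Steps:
d((-3 + 4)**2)**2 = ((-3 + 4)**2)**2 = (1**2)**2 = 1**2 = 1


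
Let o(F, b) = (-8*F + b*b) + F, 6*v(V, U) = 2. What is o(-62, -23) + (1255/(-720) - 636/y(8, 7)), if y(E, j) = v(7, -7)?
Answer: -136331/144 ≈ -946.74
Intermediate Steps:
v(V, U) = ⅓ (v(V, U) = (⅙)*2 = ⅓)
y(E, j) = ⅓
o(F, b) = b² - 7*F (o(F, b) = (-8*F + b²) + F = (b² - 8*F) + F = b² - 7*F)
o(-62, -23) + (1255/(-720) - 636/y(8, 7)) = ((-23)² - 7*(-62)) + (1255/(-720) - 636/⅓) = (529 + 434) + (1255*(-1/720) - 636*3) = 963 + (-251/144 - 1908) = 963 - 275003/144 = -136331/144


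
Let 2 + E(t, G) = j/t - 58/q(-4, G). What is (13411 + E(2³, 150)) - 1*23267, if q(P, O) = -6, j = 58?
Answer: -118093/12 ≈ -9841.1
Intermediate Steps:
E(t, G) = 23/3 + 58/t (E(t, G) = -2 + (58/t - 58/(-6)) = -2 + (58/t - 58*(-⅙)) = -2 + (58/t + 29/3) = -2 + (29/3 + 58/t) = 23/3 + 58/t)
(13411 + E(2³, 150)) - 1*23267 = (13411 + (23/3 + 58/(2³))) - 1*23267 = (13411 + (23/3 + 58/8)) - 23267 = (13411 + (23/3 + 58*(⅛))) - 23267 = (13411 + (23/3 + 29/4)) - 23267 = (13411 + 179/12) - 23267 = 161111/12 - 23267 = -118093/12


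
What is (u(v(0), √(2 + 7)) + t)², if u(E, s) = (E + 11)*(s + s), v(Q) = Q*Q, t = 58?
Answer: 15376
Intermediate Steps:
v(Q) = Q²
u(E, s) = 2*s*(11 + E) (u(E, s) = (11 + E)*(2*s) = 2*s*(11 + E))
(u(v(0), √(2 + 7)) + t)² = (2*√(2 + 7)*(11 + 0²) + 58)² = (2*√9*(11 + 0) + 58)² = (2*3*11 + 58)² = (66 + 58)² = 124² = 15376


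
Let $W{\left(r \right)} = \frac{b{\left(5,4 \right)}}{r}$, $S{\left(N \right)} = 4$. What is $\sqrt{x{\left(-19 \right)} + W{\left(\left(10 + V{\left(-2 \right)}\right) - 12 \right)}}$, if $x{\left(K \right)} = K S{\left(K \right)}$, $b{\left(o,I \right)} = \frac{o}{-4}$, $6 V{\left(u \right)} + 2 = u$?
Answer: $\frac{i \sqrt{4834}}{8} \approx 8.6909 i$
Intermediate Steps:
$V{\left(u \right)} = - \frac{1}{3} + \frac{u}{6}$
$b{\left(o,I \right)} = - \frac{o}{4}$ ($b{\left(o,I \right)} = o \left(- \frac{1}{4}\right) = - \frac{o}{4}$)
$x{\left(K \right)} = 4 K$ ($x{\left(K \right)} = K 4 = 4 K$)
$W{\left(r \right)} = - \frac{5}{4 r}$ ($W{\left(r \right)} = \frac{\left(- \frac{1}{4}\right) 5}{r} = - \frac{5}{4 r}$)
$\sqrt{x{\left(-19 \right)} + W{\left(\left(10 + V{\left(-2 \right)}\right) - 12 \right)}} = \sqrt{4 \left(-19\right) - \frac{5}{4 \left(\left(10 + \left(- \frac{1}{3} + \frac{1}{6} \left(-2\right)\right)\right) - 12\right)}} = \sqrt{-76 - \frac{5}{4 \left(\left(10 - \frac{2}{3}\right) - 12\right)}} = \sqrt{-76 - \frac{5}{4 \left(\frac{28}{3} - 12\right)}} = \sqrt{-76 - \frac{5}{4 \left(- \frac{8}{3}\right)}} = \sqrt{-76 - - \frac{15}{32}} = \sqrt{-76 + \frac{15}{32}} = \sqrt{- \frac{2417}{32}} = \frac{i \sqrt{4834}}{8}$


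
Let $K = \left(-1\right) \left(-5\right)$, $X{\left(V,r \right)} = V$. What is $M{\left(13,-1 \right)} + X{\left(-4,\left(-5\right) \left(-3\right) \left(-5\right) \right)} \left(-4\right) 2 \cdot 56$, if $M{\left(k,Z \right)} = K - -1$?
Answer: $1798$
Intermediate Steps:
$K = 5$
$M{\left(k,Z \right)} = 6$ ($M{\left(k,Z \right)} = 5 - -1 = 5 + 1 = 6$)
$M{\left(13,-1 \right)} + X{\left(-4,\left(-5\right) \left(-3\right) \left(-5\right) \right)} \left(-4\right) 2 \cdot 56 = 6 + \left(-4\right) \left(-4\right) 2 \cdot 56 = 6 + 16 \cdot 2 \cdot 56 = 6 + 32 \cdot 56 = 6 + 1792 = 1798$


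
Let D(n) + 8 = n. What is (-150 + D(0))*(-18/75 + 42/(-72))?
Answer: 19513/150 ≈ 130.09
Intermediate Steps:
D(n) = -8 + n
(-150 + D(0))*(-18/75 + 42/(-72)) = (-150 + (-8 + 0))*(-18/75 + 42/(-72)) = (-150 - 8)*(-18*1/75 + 42*(-1/72)) = -158*(-6/25 - 7/12) = -158*(-247/300) = 19513/150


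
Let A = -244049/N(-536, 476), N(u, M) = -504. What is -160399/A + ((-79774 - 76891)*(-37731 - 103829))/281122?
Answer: 2694834926191444/34303771489 ≈ 78558.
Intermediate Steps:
A = 244049/504 (A = -244049/(-504) = -244049*(-1/504) = 244049/504 ≈ 484.22)
-160399/A + ((-79774 - 76891)*(-37731 - 103829))/281122 = -160399/244049/504 + ((-79774 - 76891)*(-37731 - 103829))/281122 = -160399*504/244049 - 156665*(-141560)*(1/281122) = -80841096/244049 + 22177497400*(1/281122) = -80841096/244049 + 11088748700/140561 = 2694834926191444/34303771489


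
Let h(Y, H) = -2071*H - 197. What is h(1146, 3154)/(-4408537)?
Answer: 6532131/4408537 ≈ 1.4817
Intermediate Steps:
h(Y, H) = -197 - 2071*H
h(1146, 3154)/(-4408537) = (-197 - 2071*3154)/(-4408537) = (-197 - 6531934)*(-1/4408537) = -6532131*(-1/4408537) = 6532131/4408537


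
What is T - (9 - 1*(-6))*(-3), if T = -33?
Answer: 12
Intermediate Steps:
T - (9 - 1*(-6))*(-3) = -33 - (9 - 1*(-6))*(-3) = -33 - (9 + 6)*(-3) = -33 - 15*(-3) = -33 - 1*(-45) = -33 + 45 = 12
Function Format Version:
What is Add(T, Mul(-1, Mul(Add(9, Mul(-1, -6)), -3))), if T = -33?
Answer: 12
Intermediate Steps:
Add(T, Mul(-1, Mul(Add(9, Mul(-1, -6)), -3))) = Add(-33, Mul(-1, Mul(Add(9, Mul(-1, -6)), -3))) = Add(-33, Mul(-1, Mul(Add(9, 6), -3))) = Add(-33, Mul(-1, Mul(15, -3))) = Add(-33, Mul(-1, -45)) = Add(-33, 45) = 12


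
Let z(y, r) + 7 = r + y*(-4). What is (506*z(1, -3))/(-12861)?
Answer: 7084/12861 ≈ 0.55081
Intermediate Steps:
z(y, r) = -7 + r - 4*y (z(y, r) = -7 + (r + y*(-4)) = -7 + (r - 4*y) = -7 + r - 4*y)
(506*z(1, -3))/(-12861) = (506*(-7 - 3 - 4*1))/(-12861) = (506*(-7 - 3 - 4))*(-1/12861) = (506*(-14))*(-1/12861) = -7084*(-1/12861) = 7084/12861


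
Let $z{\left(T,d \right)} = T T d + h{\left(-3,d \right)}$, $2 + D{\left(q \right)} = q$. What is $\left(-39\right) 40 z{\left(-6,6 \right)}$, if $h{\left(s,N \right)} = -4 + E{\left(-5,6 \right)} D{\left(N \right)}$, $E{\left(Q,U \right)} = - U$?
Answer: $-293280$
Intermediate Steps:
$D{\left(q \right)} = -2 + q$
$h{\left(s,N \right)} = 8 - 6 N$ ($h{\left(s,N \right)} = -4 + \left(-1\right) 6 \left(-2 + N\right) = -4 - 6 \left(-2 + N\right) = -4 - \left(-12 + 6 N\right) = 8 - 6 N$)
$z{\left(T,d \right)} = 8 - 6 d + d T^{2}$ ($z{\left(T,d \right)} = T T d - \left(-8 + 6 d\right) = T^{2} d - \left(-8 + 6 d\right) = d T^{2} - \left(-8 + 6 d\right) = 8 - 6 d + d T^{2}$)
$\left(-39\right) 40 z{\left(-6,6 \right)} = \left(-39\right) 40 \left(8 - 36 + 6 \left(-6\right)^{2}\right) = - 1560 \left(8 - 36 + 6 \cdot 36\right) = - 1560 \left(8 - 36 + 216\right) = \left(-1560\right) 188 = -293280$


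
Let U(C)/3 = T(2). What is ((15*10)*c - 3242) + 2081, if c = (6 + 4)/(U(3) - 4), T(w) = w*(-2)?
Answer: -5019/4 ≈ -1254.8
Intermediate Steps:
T(w) = -2*w
U(C) = -12 (U(C) = 3*(-2*2) = 3*(-4) = -12)
c = -5/8 (c = (6 + 4)/(-12 - 4) = 10/(-16) = 10*(-1/16) = -5/8 ≈ -0.62500)
((15*10)*c - 3242) + 2081 = ((15*10)*(-5/8) - 3242) + 2081 = (150*(-5/8) - 3242) + 2081 = (-375/4 - 3242) + 2081 = -13343/4 + 2081 = -5019/4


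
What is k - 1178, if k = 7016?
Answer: 5838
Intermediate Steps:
k - 1178 = 7016 - 1178 = 5838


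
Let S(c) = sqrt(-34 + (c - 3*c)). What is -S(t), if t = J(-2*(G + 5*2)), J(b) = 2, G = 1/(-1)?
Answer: -I*sqrt(38) ≈ -6.1644*I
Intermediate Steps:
G = -1
t = 2
S(c) = sqrt(-34 - 2*c)
-S(t) = -sqrt(-34 - 2*2) = -sqrt(-34 - 4) = -sqrt(-38) = -I*sqrt(38)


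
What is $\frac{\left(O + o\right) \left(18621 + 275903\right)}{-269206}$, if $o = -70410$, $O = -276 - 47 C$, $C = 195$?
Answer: $\frac{11759017962}{134603} \approx 87361.0$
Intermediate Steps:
$O = -9441$ ($O = -276 - 9165 = -9441$)
$\frac{\left(O + o\right) \left(18621 + 275903\right)}{-269206} = \frac{\left(-9441 - 70410\right) \left(18621 + 275903\right)}{-269206} = \left(-79851\right) 294524 \left(- \frac{1}{269206}\right) = \left(-23518035924\right) \left(- \frac{1}{269206}\right) = \frac{11759017962}{134603}$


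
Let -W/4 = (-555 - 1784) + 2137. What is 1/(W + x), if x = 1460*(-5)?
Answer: -1/6492 ≈ -0.00015404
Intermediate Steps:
x = -7300
W = 808 (W = -4*((-555 - 1784) + 2137) = -4*(-2339 + 2137) = -4*(-202) = 808)
1/(W + x) = 1/(808 - 7300) = 1/(-6492) = -1/6492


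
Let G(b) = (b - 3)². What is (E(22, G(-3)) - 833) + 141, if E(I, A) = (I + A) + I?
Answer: -612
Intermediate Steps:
G(b) = (-3 + b)²
E(I, A) = A + 2*I (E(I, A) = (A + I) + I = A + 2*I)
(E(22, G(-3)) - 833) + 141 = (((-3 - 3)² + 2*22) - 833) + 141 = (((-6)² + 44) - 833) + 141 = ((36 + 44) - 833) + 141 = (80 - 833) + 141 = -753 + 141 = -612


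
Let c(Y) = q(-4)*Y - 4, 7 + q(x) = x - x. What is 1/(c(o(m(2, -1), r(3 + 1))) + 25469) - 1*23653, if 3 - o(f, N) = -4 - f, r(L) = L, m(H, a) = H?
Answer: -600833505/25402 ≈ -23653.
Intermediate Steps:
q(x) = -7 (q(x) = -7 + (x - x) = -7 + 0 = -7)
o(f, N) = 7 + f (o(f, N) = 3 - (-4 - f) = 3 + (4 + f) = 7 + f)
c(Y) = -4 - 7*Y (c(Y) = -7*Y - 4 = -4 - 7*Y)
1/(c(o(m(2, -1), r(3 + 1))) + 25469) - 1*23653 = 1/((-4 - 7*(7 + 2)) + 25469) - 1*23653 = 1/((-4 - 7*9) + 25469) - 23653 = 1/((-4 - 63) + 25469) - 23653 = 1/(-67 + 25469) - 23653 = 1/25402 - 23653 = -600833505/25402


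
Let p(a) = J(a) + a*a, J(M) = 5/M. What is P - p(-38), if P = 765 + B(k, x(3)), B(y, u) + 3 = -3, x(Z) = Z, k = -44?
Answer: -26025/38 ≈ -684.87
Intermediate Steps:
B(y, u) = -6 (B(y, u) = -3 - 3 = -6)
p(a) = a² + 5/a (p(a) = 5/a + a*a = 5/a + a² = a² + 5/a)
P = 759 (P = 765 - 6 = 759)
P - p(-38) = 759 - (5 + (-38)³)/(-38) = 759 - (-1)*(5 - 54872)/38 = 759 - (-1)*(-54867)/38 = 759 - 1*54867/38 = 759 - 54867/38 = -26025/38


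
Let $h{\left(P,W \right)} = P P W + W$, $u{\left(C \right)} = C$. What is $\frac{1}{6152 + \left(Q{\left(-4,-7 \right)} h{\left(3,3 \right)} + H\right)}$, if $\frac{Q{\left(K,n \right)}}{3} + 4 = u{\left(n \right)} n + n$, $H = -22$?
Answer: $\frac{1}{9550} \approx 0.00010471$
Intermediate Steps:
$h{\left(P,W \right)} = W + W P^{2}$ ($h{\left(P,W \right)} = P^{2} W + W = W P^{2} + W = W + W P^{2}$)
$Q{\left(K,n \right)} = -12 + 3 n + 3 n^{2}$ ($Q{\left(K,n \right)} = -12 + 3 \left(n n + n\right) = -12 + 3 \left(n^{2} + n\right) = -12 + 3 \left(n + n^{2}\right) = -12 + \left(3 n + 3 n^{2}\right) = -12 + 3 n + 3 n^{2}$)
$\frac{1}{6152 + \left(Q{\left(-4,-7 \right)} h{\left(3,3 \right)} + H\right)} = \frac{1}{6152 - \left(22 - \left(-12 + 3 \left(-7\right) + 3 \left(-7\right)^{2}\right) 3 \left(1 + 3^{2}\right)\right)} = \frac{1}{6152 - \left(22 - \left(-12 - 21 + 3 \cdot 49\right) 3 \left(1 + 9\right)\right)} = \frac{1}{6152 - \left(22 - \left(-12 - 21 + 147\right) 3 \cdot 10\right)} = \frac{1}{6152 + \left(114 \cdot 30 - 22\right)} = \frac{1}{6152 + \left(3420 - 22\right)} = \frac{1}{6152 + 3398} = \frac{1}{9550}$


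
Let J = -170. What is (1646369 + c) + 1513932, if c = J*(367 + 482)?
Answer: 3015971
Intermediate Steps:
c = -144330 (c = -170*(367 + 482) = -170*849 = -144330)
(1646369 + c) + 1513932 = (1646369 - 144330) + 1513932 = 1502039 + 1513932 = 3015971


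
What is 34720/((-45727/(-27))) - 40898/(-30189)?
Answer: 30170519006/1380452403 ≈ 21.856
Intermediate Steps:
34720/((-45727/(-27))) - 40898/(-30189) = 34720/((-45727*(-1/27))) - 40898*(-1/30189) = 34720/(45727/27) + 40898/30189 = 34720*(27/45727) + 40898/30189 = 937440/45727 + 40898/30189 = 30170519006/1380452403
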